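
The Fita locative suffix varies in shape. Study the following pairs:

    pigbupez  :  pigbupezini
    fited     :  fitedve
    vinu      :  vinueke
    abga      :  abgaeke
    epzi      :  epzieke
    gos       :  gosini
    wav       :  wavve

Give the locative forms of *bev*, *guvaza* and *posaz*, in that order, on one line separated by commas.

bevve, guvazaeke, posazini

The pattern is sibilance of the final sound: -ini when the stem ends in a sibilant (*pigbupez*, *gos*); -ve when the stem ends in a non-sibilant consonant (*fited*, *wav*); -eke when the stem ends in a vowel (*vinu*, *abga*, *epzi*).
The final sound of *bev* is /v/, which is a non-sibilant consonant, so the suffix is -ve, giving *bevve*.
*guvaza* — final sound /a/ (a vowel) → -eke → *guvazaeke*.
*posaz* — final sound /z/ (a sibilant) → -ini → *posazini*.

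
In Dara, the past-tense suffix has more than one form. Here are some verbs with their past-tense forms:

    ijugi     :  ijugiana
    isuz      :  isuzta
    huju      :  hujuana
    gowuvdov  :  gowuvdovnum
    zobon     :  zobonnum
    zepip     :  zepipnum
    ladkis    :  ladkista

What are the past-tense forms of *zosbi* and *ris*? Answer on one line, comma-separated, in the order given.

zosbiana, rista

The pattern is sibilance of the final sound: -ta when the stem ends in a sibilant (*isuz*, *ladkis*); -num when the stem ends in a non-sibilant consonant (*gowuvdov*, *zobon*, *zepip*); -ana when the stem ends in a vowel (*ijugi*, *huju*).
*zosbi* — final sound /i/ (a vowel) → -ana → *zosbiana*.
*ris*: final sound = /s/, a sibilant → -ta → *rista*.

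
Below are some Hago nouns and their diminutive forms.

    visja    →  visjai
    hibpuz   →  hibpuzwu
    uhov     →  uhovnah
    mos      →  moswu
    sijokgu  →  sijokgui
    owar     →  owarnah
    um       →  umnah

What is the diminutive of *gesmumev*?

gesmumevnah

Looking at the final sound of each stem: -wu when the stem ends in a sibilant (*hibpuz*, *mos*); -nah when the stem ends in a non-sibilant consonant (*uhov*, *owar*, *um*); -i when the stem ends in a vowel (*visja*, *sijokgu*).
*gesmumev*: final sound = /v/, a non-sibilant consonant → -nah → *gesmumevnah*.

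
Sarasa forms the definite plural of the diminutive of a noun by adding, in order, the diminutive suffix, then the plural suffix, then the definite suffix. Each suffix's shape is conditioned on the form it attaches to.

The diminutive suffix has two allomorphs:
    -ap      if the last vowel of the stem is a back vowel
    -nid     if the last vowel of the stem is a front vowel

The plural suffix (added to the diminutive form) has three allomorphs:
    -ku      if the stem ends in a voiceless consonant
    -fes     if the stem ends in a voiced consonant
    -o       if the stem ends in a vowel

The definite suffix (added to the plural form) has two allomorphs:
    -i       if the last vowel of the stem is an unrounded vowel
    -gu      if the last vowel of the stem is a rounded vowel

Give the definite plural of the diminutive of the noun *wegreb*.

*wegreb* — last vowel /e/ (a front vowel) → -nid → *wegrebnid*.
The diminutive form *wegrebnid* — final sound /d/ (a voiced consonant) → -fes → *wegrebnidfes*.
The last vowel of the plural form *wegrebnidfes* is /e/, which is an unrounded vowel, so the definite suffix is -i, giving *wegrebnidfesi*.

wegrebnidfesi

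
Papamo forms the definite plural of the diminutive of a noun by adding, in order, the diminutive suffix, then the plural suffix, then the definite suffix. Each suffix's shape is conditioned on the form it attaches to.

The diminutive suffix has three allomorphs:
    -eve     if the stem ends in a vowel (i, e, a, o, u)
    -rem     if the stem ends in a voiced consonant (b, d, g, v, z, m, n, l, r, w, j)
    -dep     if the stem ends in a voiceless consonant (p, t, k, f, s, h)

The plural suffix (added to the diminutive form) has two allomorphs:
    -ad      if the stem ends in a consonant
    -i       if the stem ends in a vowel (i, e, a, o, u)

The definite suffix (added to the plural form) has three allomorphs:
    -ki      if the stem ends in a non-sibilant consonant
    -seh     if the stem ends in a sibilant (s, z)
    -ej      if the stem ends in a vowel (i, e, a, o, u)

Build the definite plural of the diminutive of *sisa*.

Since the final sound of *sisa* is /a/ (a vowel), it takes -eve, giving *sisaeve*.
The diminutive form *sisaeve* — final sound /e/ (a vowel) → -i → *sisaevei*.
The plural form *sisaevei*: final sound = /i/, a vowel → -ej → *sisaeveiej*.

sisaeveiej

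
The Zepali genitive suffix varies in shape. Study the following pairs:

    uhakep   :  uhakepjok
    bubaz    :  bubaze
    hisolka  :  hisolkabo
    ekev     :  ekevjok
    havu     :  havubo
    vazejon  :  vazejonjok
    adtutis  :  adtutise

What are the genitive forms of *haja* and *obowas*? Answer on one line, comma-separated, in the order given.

The suffix is conditioned by the final sound: -e when the stem ends in a sibilant (*bubaz*, *adtutis*); -jok when the stem ends in a non-sibilant consonant (*uhakep*, *ekev*, *vazejon*); -bo when the stem ends in a vowel (*hisolka*, *havu*).
*haja*: final sound = /a/, a vowel → -bo → *hajabo*.
*obowas*: final sound = /s/, a sibilant → -e → *obowase*.

hajabo, obowase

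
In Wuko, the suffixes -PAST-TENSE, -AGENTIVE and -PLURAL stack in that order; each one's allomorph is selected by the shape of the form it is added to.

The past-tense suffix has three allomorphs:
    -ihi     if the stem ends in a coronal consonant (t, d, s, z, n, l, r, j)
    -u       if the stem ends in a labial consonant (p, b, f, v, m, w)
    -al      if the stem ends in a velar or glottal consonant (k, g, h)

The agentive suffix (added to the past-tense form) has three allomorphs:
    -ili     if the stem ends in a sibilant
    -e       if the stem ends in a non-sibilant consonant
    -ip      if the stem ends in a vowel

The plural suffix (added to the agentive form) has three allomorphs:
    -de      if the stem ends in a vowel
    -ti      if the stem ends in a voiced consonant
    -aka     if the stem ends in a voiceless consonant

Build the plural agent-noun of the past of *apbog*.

apbogalede

*apbog*: final consonant = /g/, velar/glottal → -al → *apbogal*.
Since the final sound of the past-tense form *apbogal* is /l/ (a non-sibilant consonant), it takes -e, giving *apbogale*.
The agentive form *apbogale*: final sound = /e/, a vowel → -de → *apbogalede*.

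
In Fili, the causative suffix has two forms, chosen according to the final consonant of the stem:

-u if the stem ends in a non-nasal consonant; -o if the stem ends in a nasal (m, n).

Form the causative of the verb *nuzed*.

nuzedu

*nuzed* — final consonant /d/ (non-nasal) → -u → *nuzedu*.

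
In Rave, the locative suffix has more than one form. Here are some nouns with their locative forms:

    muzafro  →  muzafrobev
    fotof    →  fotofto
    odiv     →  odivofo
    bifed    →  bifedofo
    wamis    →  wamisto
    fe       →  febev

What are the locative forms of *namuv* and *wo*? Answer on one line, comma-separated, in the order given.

Looking at the final sound of each stem: -to when the stem ends in a voiceless consonant (*fotof*, *wamis*); -ofo when the stem ends in a voiced consonant (*odiv*, *bifed*); -bev when the stem ends in a vowel (*muzafro*, *fe*).
Since the final sound of *namuv* is /v/ (a voiced consonant), it takes -ofo, giving *namuvofo*.
*wo* — final sound /o/ (a vowel) → -bev → *wobev*.

namuvofo, wobev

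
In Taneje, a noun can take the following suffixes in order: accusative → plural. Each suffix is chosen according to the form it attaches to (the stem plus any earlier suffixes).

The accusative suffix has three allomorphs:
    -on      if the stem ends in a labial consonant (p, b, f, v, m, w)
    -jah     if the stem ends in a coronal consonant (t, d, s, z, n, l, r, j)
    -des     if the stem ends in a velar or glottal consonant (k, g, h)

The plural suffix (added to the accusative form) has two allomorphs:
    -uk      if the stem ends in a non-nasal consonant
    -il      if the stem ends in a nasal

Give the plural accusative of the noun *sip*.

siponil

Since the final consonant of *sip* is /p/ (labial), it takes -on, giving *sipon*.
The accusative form *sipon*: final consonant = /n/, a nasal → -il → *siponil*.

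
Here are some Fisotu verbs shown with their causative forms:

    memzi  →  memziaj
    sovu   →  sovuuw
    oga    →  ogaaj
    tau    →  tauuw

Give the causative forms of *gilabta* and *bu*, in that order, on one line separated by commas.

gilabtaaj, buuw

The alternation tracks the last vowel of the stem — -uw when the last vowel of the stem is a rounded vowel (*sovu*, *tau*); -aj when the last vowel of the stem is an unrounded vowel (*memzi*, *oga*).
*gilabta* — last vowel /a/ (an unrounded vowel) → -aj → *gilabtaaj*.
*bu* — last vowel /u/ (a rounded vowel) → -uw → *buuw*.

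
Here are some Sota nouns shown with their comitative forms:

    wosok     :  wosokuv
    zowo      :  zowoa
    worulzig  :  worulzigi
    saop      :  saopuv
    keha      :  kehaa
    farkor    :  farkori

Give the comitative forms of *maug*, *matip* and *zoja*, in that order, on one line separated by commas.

Looking at the final sound of each stem: -uv when the stem ends in a voiceless consonant (*wosok*, *saop*); -i when the stem ends in a voiced consonant (*worulzig*, *farkor*); -a when the stem ends in a vowel (*zowo*, *keha*).
*maug* — final sound /g/ (a voiced consonant) → -i → *maugi*.
*matip*: final sound = /p/, a voiceless consonant → -uv → *matipuv*.
The final sound of *zoja* is /a/, which is a vowel, so the suffix is -a, giving *zojaa*.

maugi, matipuv, zojaa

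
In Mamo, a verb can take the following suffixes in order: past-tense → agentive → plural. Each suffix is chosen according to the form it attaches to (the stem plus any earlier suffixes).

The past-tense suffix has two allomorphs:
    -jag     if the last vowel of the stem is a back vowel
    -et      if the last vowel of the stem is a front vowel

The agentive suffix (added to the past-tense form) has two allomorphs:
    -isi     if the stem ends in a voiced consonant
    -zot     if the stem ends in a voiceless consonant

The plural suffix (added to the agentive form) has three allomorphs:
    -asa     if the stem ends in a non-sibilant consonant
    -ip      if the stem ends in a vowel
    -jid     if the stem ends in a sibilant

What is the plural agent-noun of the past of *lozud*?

lozudjagisiip

*lozud*: last vowel = /u/, a back vowel → -jag → *lozudjag*.
The final consonant of the past-tense form *lozudjag* is /g/, which is voiced, so the agentive suffix is -isi, giving *lozudjagisi*.
Since the final sound of the agentive form *lozudjagisi* is /i/ (a vowel), it takes -ip, giving *lozudjagisiip*.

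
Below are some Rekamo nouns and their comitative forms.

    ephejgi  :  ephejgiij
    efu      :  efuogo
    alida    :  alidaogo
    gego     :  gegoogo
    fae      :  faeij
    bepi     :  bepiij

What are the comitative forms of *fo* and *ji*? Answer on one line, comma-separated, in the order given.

Looking at the last vowel of each stem: -ij when the last vowel of the stem is a front vowel (*ephejgi*, *fae*, *bepi*); -ogo when the last vowel of the stem is a back vowel (*efu*, *alida*, *gego*).
The last vowel of *fo* is /o/, which is a back vowel, so the suffix is -ogo, giving *foogo*.
*ji*: last vowel = /i/, a front vowel → -ij → *jiij*.

foogo, jiij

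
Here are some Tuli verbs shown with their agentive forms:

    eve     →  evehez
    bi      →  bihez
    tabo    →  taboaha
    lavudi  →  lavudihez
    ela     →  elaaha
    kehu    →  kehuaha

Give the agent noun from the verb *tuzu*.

The suffix is conditioned by the last vowel: -hez when the last vowel of the stem is a front vowel (*eve*, *bi*, *lavudi*); -aha when the last vowel of the stem is a back vowel (*tabo*, *ela*, *kehu*).
*tuzu*: last vowel = /u/, a back vowel → -aha → *tuzuaha*.

tuzuaha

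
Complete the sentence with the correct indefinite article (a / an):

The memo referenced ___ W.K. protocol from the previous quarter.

The indefinite article is chosen by the initial *sound* of the following word, not its spelling.
The initialism *W.K.* is read letter by letter; the first letter, W, is pronounced /ˈdʌbəl.juː/, which begins with a consonant sound.
So the article is *a*: The memo referenced a W.K. protocol from the previous quarter.

a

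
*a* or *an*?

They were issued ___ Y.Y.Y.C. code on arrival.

a

The indefinite article is chosen by the initial *sound* of the following word, not its spelling.
The initialism *Y.Y.Y.C.* is read letter by letter; the first letter, Y, is pronounced /waɪ/, which begins with a consonant sound.
So the article is *a*: They were issued a Y.Y.Y.C. code on arrival.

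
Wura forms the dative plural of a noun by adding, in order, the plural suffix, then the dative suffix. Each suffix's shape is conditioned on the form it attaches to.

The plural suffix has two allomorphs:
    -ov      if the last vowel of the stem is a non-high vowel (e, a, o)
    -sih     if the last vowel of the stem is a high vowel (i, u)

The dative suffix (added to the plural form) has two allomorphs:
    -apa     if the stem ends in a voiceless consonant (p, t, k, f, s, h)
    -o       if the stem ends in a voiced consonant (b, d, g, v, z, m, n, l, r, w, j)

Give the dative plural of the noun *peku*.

pekusihapa

The last vowel of *peku* is /u/, which is a high vowel, so the plural suffix is -sih, giving *pekusih*.
The final consonant of the plural form *pekusih* is /h/, which is voiceless, so the dative suffix is -apa, giving *pekusihapa*.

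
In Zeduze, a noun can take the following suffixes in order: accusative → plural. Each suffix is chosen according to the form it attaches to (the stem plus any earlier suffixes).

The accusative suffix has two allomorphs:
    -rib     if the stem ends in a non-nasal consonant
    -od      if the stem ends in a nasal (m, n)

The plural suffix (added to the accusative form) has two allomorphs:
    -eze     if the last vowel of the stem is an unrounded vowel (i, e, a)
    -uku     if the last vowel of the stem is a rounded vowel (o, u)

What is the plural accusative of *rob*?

Since the final consonant of *rob* is /b/ (non-nasal), it takes -rib, giving *robrib*.
The accusative form *robrib* — last vowel /i/ (an unrounded vowel) → -eze → *robribeze*.

robribeze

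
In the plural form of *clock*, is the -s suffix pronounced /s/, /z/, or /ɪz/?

/s/

The stem *clock* ends in a voiceless non-sibilant consonant.
The plural suffix surfaces as /ɪz/ after sibilants, /s/ after other voiceless consonants, and /z/ after other voiced sounds.
So the plural -s on *clock* is pronounced /s/.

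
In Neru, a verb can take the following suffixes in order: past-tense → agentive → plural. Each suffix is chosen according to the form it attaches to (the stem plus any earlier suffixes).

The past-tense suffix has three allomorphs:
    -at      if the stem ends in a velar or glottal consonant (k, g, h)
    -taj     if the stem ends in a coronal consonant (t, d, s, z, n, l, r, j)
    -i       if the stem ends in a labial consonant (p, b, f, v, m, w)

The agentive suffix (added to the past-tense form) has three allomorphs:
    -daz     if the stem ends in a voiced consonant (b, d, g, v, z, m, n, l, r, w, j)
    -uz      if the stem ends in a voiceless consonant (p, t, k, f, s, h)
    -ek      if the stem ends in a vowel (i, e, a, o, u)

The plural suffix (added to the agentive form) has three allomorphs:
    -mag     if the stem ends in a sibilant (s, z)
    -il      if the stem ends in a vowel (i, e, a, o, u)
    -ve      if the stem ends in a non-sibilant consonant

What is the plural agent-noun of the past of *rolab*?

rolabiekve

*rolab*: final consonant = /b/, labial → -i → *rolabi*.
Since the final sound of the past-tense form *rolabi* is /i/ (a vowel), it takes -ek, giving *rolabiek*.
The agentive form *rolabiek*: final sound = /k/, a non-sibilant consonant → -ve → *rolabiekve*.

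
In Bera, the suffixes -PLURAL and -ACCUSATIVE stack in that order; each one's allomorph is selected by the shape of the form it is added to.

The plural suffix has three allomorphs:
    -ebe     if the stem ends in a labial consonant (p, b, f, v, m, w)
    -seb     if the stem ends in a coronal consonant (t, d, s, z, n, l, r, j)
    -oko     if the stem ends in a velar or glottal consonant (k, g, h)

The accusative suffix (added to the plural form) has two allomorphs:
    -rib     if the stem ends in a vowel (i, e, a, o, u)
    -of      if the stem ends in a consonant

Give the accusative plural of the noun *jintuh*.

*jintuh* — final consonant /h/ (velar/glottal) → -oko → *jintuhoko*.
The plural form *jintuhoko*: final sound = /o/, a vowel → -rib → *jintuhokorib*.

jintuhokorib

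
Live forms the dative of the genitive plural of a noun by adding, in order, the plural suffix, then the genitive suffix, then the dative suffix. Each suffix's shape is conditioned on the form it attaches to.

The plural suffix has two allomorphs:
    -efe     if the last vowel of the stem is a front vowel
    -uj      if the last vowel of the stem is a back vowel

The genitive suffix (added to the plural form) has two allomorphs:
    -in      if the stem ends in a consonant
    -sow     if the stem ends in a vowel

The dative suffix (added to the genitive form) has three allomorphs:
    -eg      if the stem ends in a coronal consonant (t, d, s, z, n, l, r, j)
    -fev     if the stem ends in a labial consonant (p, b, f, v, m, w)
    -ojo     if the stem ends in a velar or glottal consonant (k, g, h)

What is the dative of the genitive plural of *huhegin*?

huheginefesowfev

*huhegin* — last vowel /i/ (a front vowel) → -efe → *huheginefe*.
The plural form *huheginefe* — final sound /e/ (a vowel) → -sow → *huheginefesow*.
The genitive form *huheginefesow* — final consonant /w/ (labial) → -fev → *huheginefesowfev*.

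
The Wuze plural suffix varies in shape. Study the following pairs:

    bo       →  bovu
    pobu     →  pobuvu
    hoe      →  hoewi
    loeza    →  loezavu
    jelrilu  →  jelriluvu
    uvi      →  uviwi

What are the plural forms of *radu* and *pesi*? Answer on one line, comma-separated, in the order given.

raduvu, pesiwi

The suffix is conditioned by the last vowel: -wi when the last vowel of the stem is a front vowel (*hoe*, *uvi*); -vu when the last vowel of the stem is a back vowel (*bo*, *pobu*, *loeza*, *jelrilu*).
The last vowel of *radu* is /u/, which is a back vowel, so the suffix is -vu, giving *raduvu*.
The last vowel of *pesi* is /i/, which is a front vowel, so the suffix is -wi, giving *pesiwi*.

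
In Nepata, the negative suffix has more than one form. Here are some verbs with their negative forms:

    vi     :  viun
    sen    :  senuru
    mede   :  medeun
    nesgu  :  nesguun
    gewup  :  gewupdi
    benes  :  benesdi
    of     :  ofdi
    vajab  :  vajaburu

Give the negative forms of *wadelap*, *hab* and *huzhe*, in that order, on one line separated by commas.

Looking at the final sound of each stem: -di when the stem ends in a voiceless consonant (*gewup*, *benes*, *of*); -uru when the stem ends in a voiced consonant (*sen*, *vajab*); -un when the stem ends in a vowel (*vi*, *mede*, *nesgu*).
*wadelap* — final sound /p/ (a voiceless consonant) → -di → *wadelapdi*.
Since the final sound of *hab* is /b/ (a voiced consonant), it takes -uru, giving *haburu*.
Since the final sound of *huzhe* is /e/ (a vowel), it takes -un, giving *huzheun*.

wadelapdi, haburu, huzheun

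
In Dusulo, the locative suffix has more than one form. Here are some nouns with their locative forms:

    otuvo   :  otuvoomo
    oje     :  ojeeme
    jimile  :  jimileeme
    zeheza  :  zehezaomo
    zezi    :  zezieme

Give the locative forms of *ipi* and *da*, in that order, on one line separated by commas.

ipieme, daomo

The suffix is conditioned by the last vowel: -eme when the last vowel of the stem is a front vowel (*oje*, *jimile*, *zezi*); -omo when the last vowel of the stem is a back vowel (*otuvo*, *zeheza*).
*ipi* — last vowel /i/ (a front vowel) → -eme → *ipieme*.
*da* — last vowel /a/ (a back vowel) → -omo → *daomo*.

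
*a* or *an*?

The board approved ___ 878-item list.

an

The indefinite article is chosen by the initial *sound* of the following word, not its spelling.
The number *878* is spoken "eight hundred …", beginning with /eɪt/ — a vowel sound.
So the article is *an*: The board approved an 878-item list.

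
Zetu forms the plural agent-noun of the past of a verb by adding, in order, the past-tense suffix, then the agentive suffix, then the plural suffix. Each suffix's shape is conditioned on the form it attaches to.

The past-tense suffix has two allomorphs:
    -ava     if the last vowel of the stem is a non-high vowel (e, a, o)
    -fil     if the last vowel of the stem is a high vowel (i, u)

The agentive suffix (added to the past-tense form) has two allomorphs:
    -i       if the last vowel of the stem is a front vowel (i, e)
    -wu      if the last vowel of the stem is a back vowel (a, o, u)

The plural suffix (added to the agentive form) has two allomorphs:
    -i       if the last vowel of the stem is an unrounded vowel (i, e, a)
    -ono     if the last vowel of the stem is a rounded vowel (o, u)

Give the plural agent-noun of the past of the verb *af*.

Since the last vowel of *af* is /a/ (a non-high vowel), it takes -ava, giving *afava*.
The last vowel of the past-tense form *afava* is /a/, which is a back vowel, so the agentive suffix is -wu, giving *afavawu*.
Since the last vowel of the agentive form *afavawu* is /u/ (a rounded vowel), it takes -ono, giving *afavawuono*.

afavawuono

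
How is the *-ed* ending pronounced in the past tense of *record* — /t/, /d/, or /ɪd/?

/ɪd/

The stem *record* ends in /t/ or /d/.
The -ed suffix is realized as /ɪd/ after /t, d/; as /t/ after other voiceless consonants; and as /d/ after other voiced sounds.
So -ed on *record* is pronounced /ɪd/.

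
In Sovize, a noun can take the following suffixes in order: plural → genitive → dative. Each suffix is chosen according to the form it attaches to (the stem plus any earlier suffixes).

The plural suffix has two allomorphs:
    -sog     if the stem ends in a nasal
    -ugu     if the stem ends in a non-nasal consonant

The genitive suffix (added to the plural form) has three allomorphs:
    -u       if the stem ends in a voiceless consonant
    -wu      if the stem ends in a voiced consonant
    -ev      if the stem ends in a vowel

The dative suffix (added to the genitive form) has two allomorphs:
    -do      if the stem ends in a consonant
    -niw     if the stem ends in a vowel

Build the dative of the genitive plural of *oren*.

Since the final consonant of *oren* is /n/ (a nasal), it takes -sog, giving *orensog*.
The final sound of the plural form *orensog* is /g/, which is a voiced consonant, so the genitive suffix is -wu, giving *orensogwu*.
Since the final sound of the genitive form *orensogwu* is /u/ (a vowel), it takes -niw, giving *orensogwuniw*.

orensogwuniw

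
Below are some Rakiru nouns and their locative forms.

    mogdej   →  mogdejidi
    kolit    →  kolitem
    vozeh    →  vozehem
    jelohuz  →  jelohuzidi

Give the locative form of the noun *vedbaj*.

vedbajidi

The pattern is voicing of the final consonant: -em when the stem ends in a voiceless consonant (*kolit*, *vozeh*); -idi when the stem ends in a voiced consonant (*mogdej*, *jelohuz*).
Since the final consonant of *vedbaj* is /j/ (voiced), it takes -idi, giving *vedbajidi*.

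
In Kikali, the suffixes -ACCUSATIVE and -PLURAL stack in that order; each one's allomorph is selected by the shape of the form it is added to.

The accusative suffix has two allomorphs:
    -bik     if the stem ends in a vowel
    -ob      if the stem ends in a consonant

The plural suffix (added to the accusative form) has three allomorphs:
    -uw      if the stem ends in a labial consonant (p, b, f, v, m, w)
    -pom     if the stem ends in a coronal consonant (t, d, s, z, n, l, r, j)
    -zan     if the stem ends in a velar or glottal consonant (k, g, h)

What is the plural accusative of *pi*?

pibikzan

Since the final sound of *pi* is /i/ (a vowel), it takes -bik, giving *pibik*.
The accusative form *pibik* — final consonant /k/ (velar/glottal) → -zan → *pibikzan*.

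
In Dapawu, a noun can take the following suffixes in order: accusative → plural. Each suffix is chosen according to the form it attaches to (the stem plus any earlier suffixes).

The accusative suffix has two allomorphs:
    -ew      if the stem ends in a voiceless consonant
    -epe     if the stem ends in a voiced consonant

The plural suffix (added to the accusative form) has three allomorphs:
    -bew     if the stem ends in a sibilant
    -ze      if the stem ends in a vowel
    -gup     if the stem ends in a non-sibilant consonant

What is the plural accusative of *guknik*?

*guknik*: final consonant = /k/, voiceless → -ew → *guknikew*.
The final sound of the accusative form *guknikew* is /w/, which is a non-sibilant consonant, so the plural suffix is -gup, giving *guknikewgup*.

guknikewgup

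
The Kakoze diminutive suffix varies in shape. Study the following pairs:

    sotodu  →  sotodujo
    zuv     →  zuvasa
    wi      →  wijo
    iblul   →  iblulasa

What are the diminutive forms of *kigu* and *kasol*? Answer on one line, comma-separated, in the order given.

kigujo, kasolasa

The suffix is conditioned by the final sound: -asa when the stem ends in a consonant (*zuv*, *iblul*); -jo when the stem ends in a vowel (*sotodu*, *wi*).
Since the final sound of *kigu* is /u/ (a vowel), it takes -jo, giving *kigujo*.
*kasol*: final sound = /l/, a consonant → -asa → *kasolasa*.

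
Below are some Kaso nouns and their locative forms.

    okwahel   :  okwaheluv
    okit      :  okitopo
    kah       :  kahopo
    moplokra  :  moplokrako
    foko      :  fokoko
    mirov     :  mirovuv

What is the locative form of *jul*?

The alternation tracks the final sound of the stem — -opo when the stem ends in a voiceless consonant (*okit*, *kah*); -uv when the stem ends in a voiced consonant (*okwahel*, *mirov*); -ko when the stem ends in a vowel (*moplokra*, *foko*).
*jul* — final sound /l/ (a voiced consonant) → -uv → *juluv*.

juluv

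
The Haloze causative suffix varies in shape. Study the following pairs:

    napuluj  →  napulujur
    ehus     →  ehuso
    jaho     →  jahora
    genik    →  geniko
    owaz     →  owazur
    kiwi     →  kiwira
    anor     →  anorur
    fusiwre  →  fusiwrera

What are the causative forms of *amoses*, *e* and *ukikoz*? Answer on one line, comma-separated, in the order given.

Looking at the final sound of each stem: -o when the stem ends in a voiceless consonant (*ehus*, *genik*); -ur when the stem ends in a voiced consonant (*napuluj*, *owaz*, *anor*); -ra when the stem ends in a vowel (*jaho*, *kiwi*, *fusiwre*).
Since the final sound of *amoses* is /s/ (a voiceless consonant), it takes -o, giving *amoseso*.
The final sound of *e* is /e/, which is a vowel, so the suffix is -ra, giving *era*.
*ukikoz*: final sound = /z/, a voiced consonant → -ur → *ukikozur*.

amoseso, era, ukikozur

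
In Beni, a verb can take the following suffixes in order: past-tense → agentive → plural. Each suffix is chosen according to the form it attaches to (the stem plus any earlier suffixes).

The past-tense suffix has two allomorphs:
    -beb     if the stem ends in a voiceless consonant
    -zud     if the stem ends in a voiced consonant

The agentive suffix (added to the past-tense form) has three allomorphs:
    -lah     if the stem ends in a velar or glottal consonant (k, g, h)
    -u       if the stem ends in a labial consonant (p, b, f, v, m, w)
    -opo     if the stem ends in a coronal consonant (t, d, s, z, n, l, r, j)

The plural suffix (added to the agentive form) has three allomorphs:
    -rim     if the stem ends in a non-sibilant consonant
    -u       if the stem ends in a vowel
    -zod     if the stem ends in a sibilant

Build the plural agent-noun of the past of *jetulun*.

jetulunzudopou

*jetulun* — final consonant /n/ (voiced) → -zud → *jetulunzud*.
Since the final consonant of the past-tense form *jetulunzud* is /d/ (coronal), it takes -opo, giving *jetulunzudopo*.
The agentive form *jetulunzudopo*: final sound = /o/, a vowel → -u → *jetulunzudopou*.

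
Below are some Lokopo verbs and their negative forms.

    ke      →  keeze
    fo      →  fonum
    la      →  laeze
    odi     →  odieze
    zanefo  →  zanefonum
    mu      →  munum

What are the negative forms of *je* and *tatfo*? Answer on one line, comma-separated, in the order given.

The pattern is rounding harmony: -num when the last vowel of the stem is a rounded vowel (*fo*, *zanefo*, *mu*); -eze when the last vowel of the stem is an unrounded vowel (*ke*, *la*, *odi*).
*je*: last vowel = /e/, an unrounded vowel → -eze → *jeeze*.
*tatfo*: last vowel = /o/, a rounded vowel → -num → *tatfonum*.

jeeze, tatfonum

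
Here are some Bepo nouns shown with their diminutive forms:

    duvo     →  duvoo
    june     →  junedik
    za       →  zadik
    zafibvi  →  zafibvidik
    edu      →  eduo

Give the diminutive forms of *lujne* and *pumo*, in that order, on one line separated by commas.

The pattern is rounding harmony: -o when the last vowel of the stem is a rounded vowel (*duvo*, *edu*); -dik when the last vowel of the stem is an unrounded vowel (*june*, *za*, *zafibvi*).
The last vowel of *lujne* is /e/, which is an unrounded vowel, so the suffix is -dik, giving *lujnedik*.
Since the last vowel of *pumo* is /o/ (a rounded vowel), it takes -o, giving *pumoo*.

lujnedik, pumoo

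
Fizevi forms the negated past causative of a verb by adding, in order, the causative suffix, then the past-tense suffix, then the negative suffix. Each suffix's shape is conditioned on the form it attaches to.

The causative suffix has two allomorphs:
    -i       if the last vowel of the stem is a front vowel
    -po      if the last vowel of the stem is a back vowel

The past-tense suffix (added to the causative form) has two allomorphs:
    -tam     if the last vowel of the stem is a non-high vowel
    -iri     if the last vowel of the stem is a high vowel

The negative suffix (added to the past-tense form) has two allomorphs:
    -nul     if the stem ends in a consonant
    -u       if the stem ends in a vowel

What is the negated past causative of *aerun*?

*aerun*: last vowel = /u/, a back vowel → -po → *aerunpo*.
Since the last vowel of the causative form *aerunpo* is /o/ (a non-high vowel), it takes -tam, giving *aerunpotam*.
The past-tense form *aerunpotam*: final sound = /m/, a consonant → -nul → *aerunpotamnul*.

aerunpotamnul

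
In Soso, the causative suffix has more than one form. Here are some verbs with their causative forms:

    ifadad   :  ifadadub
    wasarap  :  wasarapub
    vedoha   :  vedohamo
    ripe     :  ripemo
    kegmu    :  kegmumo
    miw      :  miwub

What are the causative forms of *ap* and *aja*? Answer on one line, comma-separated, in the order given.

The pattern is consonant vs. vowel: -ub when the stem ends in a consonant (*ifadad*, *wasarap*, *miw*); -mo when the stem ends in a vowel (*vedoha*, *ripe*, *kegmu*).
*ap*: final sound = /p/, a consonant → -ub → *apub*.
*aja*: final sound = /a/, a vowel → -mo → *ajamo*.

apub, ajamo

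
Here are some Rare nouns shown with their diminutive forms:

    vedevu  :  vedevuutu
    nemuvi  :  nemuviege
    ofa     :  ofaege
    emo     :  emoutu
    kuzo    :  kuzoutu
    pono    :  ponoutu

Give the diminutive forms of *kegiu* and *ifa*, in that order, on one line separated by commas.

The suffix is conditioned by the last vowel: -utu when the last vowel of the stem is a rounded vowel (*vedevu*, *emo*, *kuzo*, *pono*); -ege when the last vowel of the stem is an unrounded vowel (*nemuvi*, *ofa*).
Since the last vowel of *kegiu* is /u/ (a rounded vowel), it takes -utu, giving *kegiuutu*.
The last vowel of *ifa* is /a/, which is an unrounded vowel, so the suffix is -ege, giving *ifaege*.

kegiuutu, ifaege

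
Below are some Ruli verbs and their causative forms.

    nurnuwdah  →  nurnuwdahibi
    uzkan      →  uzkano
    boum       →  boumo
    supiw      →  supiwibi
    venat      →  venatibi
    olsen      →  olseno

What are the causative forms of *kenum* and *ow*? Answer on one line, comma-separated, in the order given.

kenumo, owibi

Looking at the final consonant of each stem: -o when the stem ends in a nasal (*uzkan*, *boum*, *olsen*); -ibi when the stem ends in a non-nasal consonant (*nurnuwdah*, *supiw*, *venat*).
Since the final consonant of *kenum* is /m/ (a nasal), it takes -o, giving *kenumo*.
*ow*: final consonant = /w/, non-nasal → -ibi → *owibi*.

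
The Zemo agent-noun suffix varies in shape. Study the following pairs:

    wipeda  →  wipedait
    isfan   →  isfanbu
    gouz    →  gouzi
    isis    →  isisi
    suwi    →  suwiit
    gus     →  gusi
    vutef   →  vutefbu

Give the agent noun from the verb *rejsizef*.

rejsizefbu

The alternation tracks the final sound of the stem — -i when the stem ends in a sibilant (*gouz*, *isis*, *gus*); -bu when the stem ends in a non-sibilant consonant (*isfan*, *vutef*); -it when the stem ends in a vowel (*wipeda*, *suwi*).
*rejsizef* — final sound /f/ (a non-sibilant consonant) → -bu → *rejsizefbu*.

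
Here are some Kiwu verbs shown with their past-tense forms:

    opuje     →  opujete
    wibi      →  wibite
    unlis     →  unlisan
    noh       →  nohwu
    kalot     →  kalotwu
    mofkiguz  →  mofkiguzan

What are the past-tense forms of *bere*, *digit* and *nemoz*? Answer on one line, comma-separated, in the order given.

berete, digitwu, nemozan

The pattern is sibilance of the final sound: -an when the stem ends in a sibilant (*unlis*, *mofkiguz*); -wu when the stem ends in a non-sibilant consonant (*noh*, *kalot*); -te when the stem ends in a vowel (*opuje*, *wibi*).
Since the final sound of *bere* is /e/ (a vowel), it takes -te, giving *berete*.
Since the final sound of *digit* is /t/ (a non-sibilant consonant), it takes -wu, giving *digitwu*.
The final sound of *nemoz* is /z/, which is a sibilant, so the suffix is -an, giving *nemozan*.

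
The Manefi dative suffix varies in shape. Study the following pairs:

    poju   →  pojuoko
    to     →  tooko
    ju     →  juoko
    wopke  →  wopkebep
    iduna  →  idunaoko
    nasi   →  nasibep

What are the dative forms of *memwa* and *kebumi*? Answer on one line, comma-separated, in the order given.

memwaoko, kebumibep

The suffix is conditioned by the last vowel: -bep when the last vowel of the stem is a front vowel (*wopke*, *nasi*); -oko when the last vowel of the stem is a back vowel (*poju*, *to*, *ju*, *iduna*).
The last vowel of *memwa* is /a/, which is a back vowel, so the suffix is -oko, giving *memwaoko*.
*kebumi*: last vowel = /i/, a front vowel → -bep → *kebumibep*.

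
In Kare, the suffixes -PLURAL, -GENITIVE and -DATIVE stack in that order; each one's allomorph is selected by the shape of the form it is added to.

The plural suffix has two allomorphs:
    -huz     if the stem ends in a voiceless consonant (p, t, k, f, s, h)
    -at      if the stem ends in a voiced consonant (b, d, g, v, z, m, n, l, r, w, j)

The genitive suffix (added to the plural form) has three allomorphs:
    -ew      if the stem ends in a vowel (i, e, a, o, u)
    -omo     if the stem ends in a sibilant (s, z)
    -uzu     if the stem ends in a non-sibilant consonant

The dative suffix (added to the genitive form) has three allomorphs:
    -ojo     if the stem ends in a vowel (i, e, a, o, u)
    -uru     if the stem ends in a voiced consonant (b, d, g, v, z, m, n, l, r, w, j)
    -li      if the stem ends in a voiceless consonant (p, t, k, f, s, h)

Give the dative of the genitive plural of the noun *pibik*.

pibikhuzomoojo

The final consonant of *pibik* is /k/, which is voiceless, so the plural suffix is -huz, giving *pibikhuz*.
The plural form *pibikhuz*: final sound = /z/, a sibilant → -omo → *pibikhuzomo*.
The genitive form *pibikhuzomo*: final sound = /o/, a vowel → -ojo → *pibikhuzomoojo*.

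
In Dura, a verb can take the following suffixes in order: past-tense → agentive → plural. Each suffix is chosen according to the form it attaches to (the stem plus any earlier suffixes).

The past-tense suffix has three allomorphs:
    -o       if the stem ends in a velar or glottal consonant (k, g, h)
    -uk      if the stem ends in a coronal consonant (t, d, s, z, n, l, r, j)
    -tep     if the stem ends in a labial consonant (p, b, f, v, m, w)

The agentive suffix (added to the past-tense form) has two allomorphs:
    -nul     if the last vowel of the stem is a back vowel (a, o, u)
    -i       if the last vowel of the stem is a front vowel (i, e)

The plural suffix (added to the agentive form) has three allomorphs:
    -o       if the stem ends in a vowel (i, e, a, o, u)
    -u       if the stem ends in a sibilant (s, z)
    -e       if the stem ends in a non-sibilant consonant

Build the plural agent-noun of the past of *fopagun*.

fopagunuknule

Since the final consonant of *fopagun* is /n/ (coronal), it takes -uk, giving *fopagunuk*.
Since the last vowel of the past-tense form *fopagunuk* is /u/ (a back vowel), it takes -nul, giving *fopagunuknul*.
The final sound of the agentive form *fopagunuknul* is /l/, which is a non-sibilant consonant, so the plural suffix is -e, giving *fopagunuknule*.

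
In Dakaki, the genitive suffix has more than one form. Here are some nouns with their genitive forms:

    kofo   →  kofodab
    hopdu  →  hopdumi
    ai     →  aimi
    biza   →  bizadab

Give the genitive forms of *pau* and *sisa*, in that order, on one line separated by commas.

paumi, sisadab

The suffix is conditioned by the last vowel: -mi when the last vowel of the stem is a high vowel (*hopdu*, *ai*); -dab when the last vowel of the stem is a non-high vowel (*kofo*, *biza*).
Since the last vowel of *pau* is /u/ (a high vowel), it takes -mi, giving *paumi*.
The last vowel of *sisa* is /a/, which is a non-high vowel, so the suffix is -dab, giving *sisadab*.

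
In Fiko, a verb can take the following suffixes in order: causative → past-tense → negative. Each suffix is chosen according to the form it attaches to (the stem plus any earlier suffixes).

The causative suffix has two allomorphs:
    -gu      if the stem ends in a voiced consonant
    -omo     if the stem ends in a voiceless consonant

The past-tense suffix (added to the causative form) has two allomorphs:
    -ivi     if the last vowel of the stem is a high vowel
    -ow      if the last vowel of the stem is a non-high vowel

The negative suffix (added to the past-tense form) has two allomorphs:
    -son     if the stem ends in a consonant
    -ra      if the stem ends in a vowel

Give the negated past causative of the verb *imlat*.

imlatomoowson

Since the final consonant of *imlat* is /t/ (voiceless), it takes -omo, giving *imlatomo*.
The causative form *imlatomo*: last vowel = /o/, a non-high vowel → -ow → *imlatomoow*.
The past-tense form *imlatomoow* — final sound /w/ (a consonant) → -son → *imlatomoowson*.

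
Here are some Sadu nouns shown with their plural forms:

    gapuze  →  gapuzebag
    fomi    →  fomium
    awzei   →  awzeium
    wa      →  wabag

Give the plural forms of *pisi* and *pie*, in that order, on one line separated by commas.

The pattern is height harmony: -um when the last vowel of the stem is a high vowel (*fomi*, *awzei*); -bag when the last vowel of the stem is a non-high vowel (*gapuze*, *wa*).
*pisi*: last vowel = /i/, a high vowel → -um → *pisium*.
*pie* — last vowel /e/ (a non-high vowel) → -bag → *piebag*.

pisium, piebag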